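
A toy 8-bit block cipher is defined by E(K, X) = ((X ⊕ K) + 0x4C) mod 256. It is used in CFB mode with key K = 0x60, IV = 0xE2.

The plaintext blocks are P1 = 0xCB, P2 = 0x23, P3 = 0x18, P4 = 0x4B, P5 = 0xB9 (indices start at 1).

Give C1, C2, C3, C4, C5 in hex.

CFB encryption: C_i = P_i ⊕ E(K, C_{i−1}), with C_{0} = IV.
C1: E(K, 0xE2) = 0xCE; 0xCB ⊕ 0xCE = 0x05.
C2: E(K, 0x05) = 0xB1; 0x23 ⊕ 0xB1 = 0x92.
C3: E(K, 0x92) = 0x3E; 0x18 ⊕ 0x3E = 0x26.
C4: E(K, 0x26) = 0x92; 0x4B ⊕ 0x92 = 0xD9.
C5: E(K, 0xD9) = 0x05; 0xB9 ⊕ 0x05 = 0xBC.

C1 = 0x05, C2 = 0x92, C3 = 0x26, C4 = 0xD9, C5 = 0xBC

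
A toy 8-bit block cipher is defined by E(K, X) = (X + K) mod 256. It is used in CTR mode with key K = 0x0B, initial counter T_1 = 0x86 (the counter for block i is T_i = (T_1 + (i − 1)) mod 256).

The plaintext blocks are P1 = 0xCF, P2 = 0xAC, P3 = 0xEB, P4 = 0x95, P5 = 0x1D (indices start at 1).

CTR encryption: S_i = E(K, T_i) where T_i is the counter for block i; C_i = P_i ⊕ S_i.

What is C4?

C4 = 0x01

C1: T = 0x86, S = E(K, T) = 0x91; 0xCF ⊕ 0x91 = 0x5E.
C2: T = 0x87, S = E(K, T) = 0x92; 0xAC ⊕ 0x92 = 0x3E.
C3: T = 0x88, S = E(K, T) = 0x93; 0xEB ⊕ 0x93 = 0x78.
C4: T = 0x89, S = E(K, T) = 0x94; 0x95 ⊕ 0x94 = 0x01.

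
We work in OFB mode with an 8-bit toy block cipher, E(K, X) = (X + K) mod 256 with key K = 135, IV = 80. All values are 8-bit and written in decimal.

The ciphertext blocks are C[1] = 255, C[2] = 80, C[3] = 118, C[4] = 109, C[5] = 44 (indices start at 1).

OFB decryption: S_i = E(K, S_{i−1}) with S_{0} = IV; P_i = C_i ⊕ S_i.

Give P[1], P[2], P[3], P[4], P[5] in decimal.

P[1] = 40, P[2] = 14, P[3] = 147, P[4] = 1, P[5] = 223

P[1]: S = E(K, 80) = 215; 255 ⊕ 215 = 40.
P[2]: S = E(K, 215) = 94; 80 ⊕ 94 = 14.
P[3]: S = E(K, 94) = 229; 118 ⊕ 229 = 147.
P[4]: S = E(K, 229) = 108; 109 ⊕ 108 = 1.
P[5]: S = E(K, 108) = 243; 44 ⊕ 243 = 223.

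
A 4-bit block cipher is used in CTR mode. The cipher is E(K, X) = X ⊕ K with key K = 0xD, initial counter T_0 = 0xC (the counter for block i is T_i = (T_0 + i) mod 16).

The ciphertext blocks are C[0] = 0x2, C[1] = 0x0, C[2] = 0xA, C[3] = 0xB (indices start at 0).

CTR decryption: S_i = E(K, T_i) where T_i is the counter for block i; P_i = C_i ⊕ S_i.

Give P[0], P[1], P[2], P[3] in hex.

P[0]: T = 0xC, S = E(K, T) = 0x1; 0x2 ⊕ 0x1 = 0x3.
P[1]: T = 0xD, S = E(K, T) = 0x0; 0x0 ⊕ 0x0 = 0x0.
P[2]: T = 0xE, S = E(K, T) = 0x3; 0xA ⊕ 0x3 = 0x9.
P[3]: T = 0xF, S = E(K, T) = 0x2; 0xB ⊕ 0x2 = 0x9.

P[0] = 0x3, P[1] = 0x0, P[2] = 0x9, P[3] = 0x9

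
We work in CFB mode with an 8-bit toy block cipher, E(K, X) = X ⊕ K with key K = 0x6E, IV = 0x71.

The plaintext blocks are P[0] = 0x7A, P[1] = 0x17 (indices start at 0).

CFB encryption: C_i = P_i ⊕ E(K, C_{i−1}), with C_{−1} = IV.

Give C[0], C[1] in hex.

C[0]: E(K, 0x71) = 0x1F; 0x7A ⊕ 0x1F = 0x65.
C[1]: E(K, 0x65) = 0x0B; 0x17 ⊕ 0x0B = 0x1C.

C[0] = 0x65, C[1] = 0x1C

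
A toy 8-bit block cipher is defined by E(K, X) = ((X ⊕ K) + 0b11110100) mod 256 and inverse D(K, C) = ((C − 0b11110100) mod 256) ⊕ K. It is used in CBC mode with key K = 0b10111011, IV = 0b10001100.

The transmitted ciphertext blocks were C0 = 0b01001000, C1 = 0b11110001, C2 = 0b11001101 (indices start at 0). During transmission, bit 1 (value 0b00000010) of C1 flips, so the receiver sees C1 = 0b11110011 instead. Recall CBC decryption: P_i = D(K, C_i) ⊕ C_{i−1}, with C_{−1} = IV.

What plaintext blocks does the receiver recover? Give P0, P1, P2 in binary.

P0 = 0b01100011, P1 = 0b00001100, P2 = 0b10010001

Only C1 changed, to 0b11110011. In CBC, a change in C_i garbles P_i and flips the same bit in P_{i+1}. Decrypting the received ciphertext:
P0: D(K, 0b01001000) = 0b11101111; 0b11101111 ⊕ 0b10001100 = 0b01100011.
P1: D(K, 0b11110011) = 0b01000100; 0b01000100 ⊕ 0b01001000 = 0b00001100.
P2: D(K, 0b11001101) = 0b01100010; 0b01100010 ⊕ 0b11110011 = 0b10010001.
Blocks that differ from the original plaintext: P1, P2.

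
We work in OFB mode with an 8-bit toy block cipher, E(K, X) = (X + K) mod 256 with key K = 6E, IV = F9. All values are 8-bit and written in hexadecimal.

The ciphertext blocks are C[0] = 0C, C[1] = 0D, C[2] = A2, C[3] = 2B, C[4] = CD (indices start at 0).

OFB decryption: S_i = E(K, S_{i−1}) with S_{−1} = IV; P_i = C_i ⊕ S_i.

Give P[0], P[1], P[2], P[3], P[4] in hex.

P[0]: S = E(K, F9) = 67; 0C ⊕ 67 = 6B.
P[1]: S = E(K, 67) = D5; 0D ⊕ D5 = D8.
P[2]: S = E(K, D5) = 43; A2 ⊕ 43 = E1.
P[3]: S = E(K, 43) = B1; 2B ⊕ B1 = 9A.
P[4]: S = E(K, B1) = 1F; CD ⊕ 1F = D2.

P[0] = 6B, P[1] = D8, P[2] = E1, P[3] = 9A, P[4] = D2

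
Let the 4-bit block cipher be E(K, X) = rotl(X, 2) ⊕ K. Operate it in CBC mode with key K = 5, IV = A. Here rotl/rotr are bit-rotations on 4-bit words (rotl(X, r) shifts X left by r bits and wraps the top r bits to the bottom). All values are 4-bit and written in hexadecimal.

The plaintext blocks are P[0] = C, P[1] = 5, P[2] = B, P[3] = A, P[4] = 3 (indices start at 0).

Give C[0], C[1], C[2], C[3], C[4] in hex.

CBC encryption: C_i = E(K, P_i ⊕ C_{i−1}), with C_{−1} = IV.
C[0]: P[0] ⊕ A = 6; E(K, 6) = C.
C[1]: P[1] ⊕ C = 9; E(K, 9) = 3.
C[2]: P[2] ⊕ 3 = 8; E(K, 8) = 7.
C[3]: P[3] ⊕ 7 = D; E(K, D) = 2.
C[4]: P[4] ⊕ 2 = 1; E(K, 1) = 1.

C[0] = C, C[1] = 3, C[2] = 7, C[3] = 2, C[4] = 1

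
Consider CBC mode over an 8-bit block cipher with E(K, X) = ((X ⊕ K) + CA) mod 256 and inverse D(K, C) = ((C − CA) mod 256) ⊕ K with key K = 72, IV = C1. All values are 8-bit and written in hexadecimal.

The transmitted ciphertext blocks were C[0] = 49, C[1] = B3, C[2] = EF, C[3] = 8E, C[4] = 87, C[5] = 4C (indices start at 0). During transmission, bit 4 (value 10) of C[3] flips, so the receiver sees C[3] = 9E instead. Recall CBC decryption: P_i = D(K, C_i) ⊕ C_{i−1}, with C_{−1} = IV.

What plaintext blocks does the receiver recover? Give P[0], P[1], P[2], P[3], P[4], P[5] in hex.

P[0] = CC, P[1] = D2, P[2] = E4, P[3] = 49, P[4] = 51, P[5] = 77

Only C[3] changed, to 9E. In CBC, a change in C_i garbles P_i and flips the same bit in P_{i+1}. Decrypting the received ciphertext:
P[0]: D(K, 49) = 0D; 0D ⊕ C1 = CC.
P[1]: D(K, B3) = 9B; 9B ⊕ 49 = D2.
P[2]: D(K, EF) = 57; 57 ⊕ B3 = E4.
P[3]: D(K, 9E) = A6; A6 ⊕ EF = 49.
P[4]: D(K, 87) = CF; CF ⊕ 9E = 51.
P[5]: D(K, 4C) = F0; F0 ⊕ 87 = 77.
Blocks that differ from the original plaintext: P[3], P[4].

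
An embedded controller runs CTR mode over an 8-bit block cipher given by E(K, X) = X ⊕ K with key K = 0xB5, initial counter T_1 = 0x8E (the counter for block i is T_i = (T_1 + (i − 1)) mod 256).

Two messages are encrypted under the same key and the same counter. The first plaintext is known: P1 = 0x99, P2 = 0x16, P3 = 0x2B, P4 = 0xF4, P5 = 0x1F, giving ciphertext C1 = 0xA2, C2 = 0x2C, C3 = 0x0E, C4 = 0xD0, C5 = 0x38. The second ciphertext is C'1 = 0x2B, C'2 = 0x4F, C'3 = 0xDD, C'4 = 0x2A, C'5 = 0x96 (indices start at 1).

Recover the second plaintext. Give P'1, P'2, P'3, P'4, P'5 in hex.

P'1 = 0x10, P'2 = 0x75, P'3 = 0xF8, P'4 = 0x0E, P'5 = 0xB1

In CTR with a reused counter, both messages share the same keystream S_i, so C_i ⊕ C'_i = P_i ⊕ P'_i and thus P'_i = P_i ⊕ C_i ⊕ C'_i.
P'1: 0x99 ⊕ 0xA2 ⊕ 0x2B = 0x10.
P'2: 0x16 ⊕ 0x2C ⊕ 0x4F = 0x75.
P'3: 0x2B ⊕ 0x0E ⊕ 0xDD = 0xF8.
P'4: 0xF4 ⊕ 0xD0 ⊕ 0x2A = 0x0E.
P'5: 0x1F ⊕ 0x38 ⊕ 0x96 = 0xB1.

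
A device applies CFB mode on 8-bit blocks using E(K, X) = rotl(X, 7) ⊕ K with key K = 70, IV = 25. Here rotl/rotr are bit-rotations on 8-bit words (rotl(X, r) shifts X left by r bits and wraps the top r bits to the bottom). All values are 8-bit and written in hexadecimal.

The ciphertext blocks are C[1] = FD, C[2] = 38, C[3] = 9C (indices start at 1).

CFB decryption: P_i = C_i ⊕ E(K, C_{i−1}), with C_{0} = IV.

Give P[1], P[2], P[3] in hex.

P[1]: E(K, 25) = E2; FD ⊕ E2 = 1F.
P[2]: E(K, FD) = 8E; 38 ⊕ 8E = B6.
P[3]: E(K, 38) = 6C; 9C ⊕ 6C = F0.

P[1] = 1F, P[2] = B6, P[3] = F0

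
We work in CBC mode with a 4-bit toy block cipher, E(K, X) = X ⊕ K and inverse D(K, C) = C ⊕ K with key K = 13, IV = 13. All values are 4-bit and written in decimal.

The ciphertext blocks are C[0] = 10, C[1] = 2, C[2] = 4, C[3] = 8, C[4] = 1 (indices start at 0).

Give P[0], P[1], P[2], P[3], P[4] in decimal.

P[0] = 10, P[1] = 5, P[2] = 11, P[3] = 1, P[4] = 4

CBC decryption: P_i = D(K, C_i) ⊕ C_{i−1}, with C_{−1} = IV.
P[0]: D(K, 10) = 7; 7 ⊕ 13 = 10.
P[1]: D(K, 2) = 15; 15 ⊕ 10 = 5.
P[2]: D(K, 4) = 9; 9 ⊕ 2 = 11.
P[3]: D(K, 8) = 5; 5 ⊕ 4 = 1.
P[4]: D(K, 1) = 12; 12 ⊕ 8 = 4.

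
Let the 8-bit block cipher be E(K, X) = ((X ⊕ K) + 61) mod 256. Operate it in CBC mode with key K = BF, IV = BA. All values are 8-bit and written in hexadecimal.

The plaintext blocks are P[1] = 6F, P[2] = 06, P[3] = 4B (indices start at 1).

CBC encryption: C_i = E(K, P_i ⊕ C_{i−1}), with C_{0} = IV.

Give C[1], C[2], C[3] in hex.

C[1] = CB, C[2] = D3, C[3] = 88

C[1]: P[1] ⊕ BA = D5; E(K, D5) = CB.
C[2]: P[2] ⊕ CB = CD; E(K, CD) = D3.
C[3]: P[3] ⊕ D3 = 98; E(K, 98) = 88.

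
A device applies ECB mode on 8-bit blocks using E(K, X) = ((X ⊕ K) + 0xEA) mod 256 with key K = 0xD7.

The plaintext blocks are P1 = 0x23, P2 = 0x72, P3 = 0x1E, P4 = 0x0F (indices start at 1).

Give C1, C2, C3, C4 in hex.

ECB encryption: C_i = E(K, P_i).
C1: E(K, 0x23) = 0xDE.
C2: E(K, 0x72) = 0x8F.
C3: E(K, 0x1E) = 0xB3.
C4: E(K, 0x0F) = 0xC2.

C1 = 0xDE, C2 = 0x8F, C3 = 0xB3, C4 = 0xC2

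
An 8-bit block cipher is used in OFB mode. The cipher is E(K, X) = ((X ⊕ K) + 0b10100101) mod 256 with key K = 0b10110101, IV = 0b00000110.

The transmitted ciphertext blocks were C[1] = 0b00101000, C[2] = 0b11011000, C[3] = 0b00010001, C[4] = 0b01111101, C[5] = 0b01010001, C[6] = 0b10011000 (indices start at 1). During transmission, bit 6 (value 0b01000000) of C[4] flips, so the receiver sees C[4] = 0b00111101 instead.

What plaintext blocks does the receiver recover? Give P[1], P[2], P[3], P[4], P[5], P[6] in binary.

OFB decryption: S_i = E(K, S_{i−1}) with S_{0} = IV; P_i = C_i ⊕ S_i.
Only C[4] changed, to 0b00111101. In OFB, a change in C_i flips the same bit in P_i only; the keystream is unaffected. Decrypting the received ciphertext:
P[1]: S = E(K, 0b00000110) = 0b01011000; 0b00101000 ⊕ 0b01011000 = 0b01110000.
P[2]: S = E(K, 0b01011000) = 0b10010010; 0b11011000 ⊕ 0b10010010 = 0b01001010.
P[3]: S = E(K, 0b10010010) = 0b11001100; 0b00010001 ⊕ 0b11001100 = 0b11011101.
P[4]: S = E(K, 0b11001100) = 0b00011110; 0b00111101 ⊕ 0b00011110 = 0b00100011.
P[5]: S = E(K, 0b00011110) = 0b01010000; 0b01010001 ⊕ 0b01010000 = 0b00000001.
P[6]: S = E(K, 0b01010000) = 0b10001010; 0b10011000 ⊕ 0b10001010 = 0b00010010.
Blocks that differ from the original plaintext: P[4].

P[1] = 0b01110000, P[2] = 0b01001010, P[3] = 0b11011101, P[4] = 0b00100011, P[5] = 0b00000001, P[6] = 0b00010010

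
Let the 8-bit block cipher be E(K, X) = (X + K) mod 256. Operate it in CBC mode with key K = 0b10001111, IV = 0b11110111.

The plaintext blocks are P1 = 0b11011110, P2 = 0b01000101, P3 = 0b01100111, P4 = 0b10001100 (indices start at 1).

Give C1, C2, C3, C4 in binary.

C1 = 0b10111000, C2 = 0b10001100, C3 = 0b01111010, C4 = 0b10000101

CBC encryption: C_i = E(K, P_i ⊕ C_{i−1}), with C_{0} = IV.
C1: P1 ⊕ 0b11110111 = 0b00101001; E(K, 0b00101001) = 0b10111000.
C2: P2 ⊕ 0b10111000 = 0b11111101; E(K, 0b11111101) = 0b10001100.
C3: P3 ⊕ 0b10001100 = 0b11101011; E(K, 0b11101011) = 0b01111010.
C4: P4 ⊕ 0b01111010 = 0b11110110; E(K, 0b11110110) = 0b10000101.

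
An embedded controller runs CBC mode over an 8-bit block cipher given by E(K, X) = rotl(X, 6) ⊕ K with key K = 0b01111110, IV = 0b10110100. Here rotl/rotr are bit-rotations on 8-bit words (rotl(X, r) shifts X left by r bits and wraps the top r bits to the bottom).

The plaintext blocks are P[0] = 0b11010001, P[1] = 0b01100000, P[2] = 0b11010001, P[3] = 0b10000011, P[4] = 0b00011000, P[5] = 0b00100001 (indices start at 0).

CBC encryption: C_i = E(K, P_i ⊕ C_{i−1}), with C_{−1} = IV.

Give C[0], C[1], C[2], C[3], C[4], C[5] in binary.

C[0]: P[0] ⊕ 0b10110100 = 0b01100101; E(K, 0b01100101) = 0b00100111.
C[1]: P[1] ⊕ 0b00100111 = 0b01000111; E(K, 0b01000111) = 0b10101111.
C[2]: P[2] ⊕ 0b10101111 = 0b01111110; E(K, 0b01111110) = 0b11100001.
C[3]: P[3] ⊕ 0b11100001 = 0b01100010; E(K, 0b01100010) = 0b11100110.
C[4]: P[4] ⊕ 0b11100110 = 0b11111110; E(K, 0b11111110) = 0b11000001.
C[5]: P[5] ⊕ 0b11000001 = 0b11100000; E(K, 0b11100000) = 0b01000110.

C[0] = 0b00100111, C[1] = 0b10101111, C[2] = 0b11100001, C[3] = 0b11100110, C[4] = 0b11000001, C[5] = 0b01000110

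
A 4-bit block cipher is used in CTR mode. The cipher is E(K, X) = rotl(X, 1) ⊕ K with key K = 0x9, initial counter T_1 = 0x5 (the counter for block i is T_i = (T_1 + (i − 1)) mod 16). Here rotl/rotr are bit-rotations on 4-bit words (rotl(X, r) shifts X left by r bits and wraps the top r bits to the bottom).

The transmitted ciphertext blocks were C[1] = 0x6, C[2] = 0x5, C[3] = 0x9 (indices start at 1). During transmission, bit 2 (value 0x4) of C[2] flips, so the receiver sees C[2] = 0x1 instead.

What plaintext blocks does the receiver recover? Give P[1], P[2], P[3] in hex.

CTR decryption: S_i = E(K, T_i) where T_i is the counter for block i; P_i = C_i ⊕ S_i.
Only C[2] changed, to 0x1. In CTR, a change in C_i flips the same bit in P_i only; the keystream is unaffected. Decrypting the received ciphertext:
P[1]: T = 0x5, S = E(K, T) = 0x3; 0x6 ⊕ 0x3 = 0x5.
P[2]: T = 0x6, S = E(K, T) = 0x5; 0x1 ⊕ 0x5 = 0x4.
P[3]: T = 0x7, S = E(K, T) = 0x7; 0x9 ⊕ 0x7 = 0xE.
Blocks that differ from the original plaintext: P[2].

P[1] = 0x5, P[2] = 0x4, P[3] = 0xE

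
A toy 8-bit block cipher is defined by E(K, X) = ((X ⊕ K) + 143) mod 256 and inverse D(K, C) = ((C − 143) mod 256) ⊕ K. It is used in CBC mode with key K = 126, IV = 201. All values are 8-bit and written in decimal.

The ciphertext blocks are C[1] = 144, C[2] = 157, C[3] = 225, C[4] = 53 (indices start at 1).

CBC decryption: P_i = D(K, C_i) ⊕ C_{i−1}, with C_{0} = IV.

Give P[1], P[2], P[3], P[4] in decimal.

P[1] = 182, P[2] = 224, P[3] = 177, P[4] = 57

P[1]: D(K, 144) = 127; 127 ⊕ 201 = 182.
P[2]: D(K, 157) = 112; 112 ⊕ 144 = 224.
P[3]: D(K, 225) = 44; 44 ⊕ 157 = 177.
P[4]: D(K, 53) = 216; 216 ⊕ 225 = 57.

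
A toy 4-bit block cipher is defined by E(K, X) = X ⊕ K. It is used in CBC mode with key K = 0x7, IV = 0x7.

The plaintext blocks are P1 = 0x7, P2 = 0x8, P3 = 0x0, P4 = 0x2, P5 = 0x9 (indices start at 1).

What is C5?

CBC encryption: C_i = E(K, P_i ⊕ C_{i−1}), with C_{0} = IV.
C1: P1 ⊕ 0x7 = 0x0; E(K, 0x0) = 0x7.
C2: P2 ⊕ 0x7 = 0xF; E(K, 0xF) = 0x8.
C3: P3 ⊕ 0x8 = 0x8; E(K, 0x8) = 0xF.
C4: P4 ⊕ 0xF = 0xD; E(K, 0xD) = 0xA.
C5: P5 ⊕ 0xA = 0x3; E(K, 0x3) = 0x4.

C5 = 0x4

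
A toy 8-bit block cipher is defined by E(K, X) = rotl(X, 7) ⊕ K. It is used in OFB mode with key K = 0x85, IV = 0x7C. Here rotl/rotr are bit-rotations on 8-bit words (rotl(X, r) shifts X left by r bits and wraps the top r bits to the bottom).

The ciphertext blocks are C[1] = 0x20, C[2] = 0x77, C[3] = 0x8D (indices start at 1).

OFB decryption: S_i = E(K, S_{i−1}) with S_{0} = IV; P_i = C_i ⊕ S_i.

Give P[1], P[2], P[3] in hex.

P[1] = 0x9B, P[2] = 0x2F, P[3] = 0x24

P[1]: S = E(K, 0x7C) = 0xBB; 0x20 ⊕ 0xBB = 0x9B.
P[2]: S = E(K, 0xBB) = 0x58; 0x77 ⊕ 0x58 = 0x2F.
P[3]: S = E(K, 0x58) = 0xA9; 0x8D ⊕ 0xA9 = 0x24.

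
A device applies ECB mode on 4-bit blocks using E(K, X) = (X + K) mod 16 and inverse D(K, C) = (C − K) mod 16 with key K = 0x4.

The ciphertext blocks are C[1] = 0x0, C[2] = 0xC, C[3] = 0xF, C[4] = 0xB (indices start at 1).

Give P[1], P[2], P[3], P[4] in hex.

ECB decryption: P_i = D(K, C_i).
P[1]: D(K, 0x0) = 0xC.
P[2]: D(K, 0xC) = 0x8.
P[3]: D(K, 0xF) = 0xB.
P[4]: D(K, 0xB) = 0x7.

P[1] = 0xC, P[2] = 0x8, P[3] = 0xB, P[4] = 0x7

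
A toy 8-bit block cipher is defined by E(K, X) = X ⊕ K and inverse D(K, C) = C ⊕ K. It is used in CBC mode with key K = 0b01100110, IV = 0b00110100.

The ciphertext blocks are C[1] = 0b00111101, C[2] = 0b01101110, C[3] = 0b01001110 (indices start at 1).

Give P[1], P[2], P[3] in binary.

P[1] = 0b01101111, P[2] = 0b00110101, P[3] = 0b01000110

CBC decryption: P_i = D(K, C_i) ⊕ C_{i−1}, with C_{0} = IV.
P[1]: D(K, 0b00111101) = 0b01011011; 0b01011011 ⊕ 0b00110100 = 0b01101111.
P[2]: D(K, 0b01101110) = 0b00001000; 0b00001000 ⊕ 0b00111101 = 0b00110101.
P[3]: D(K, 0b01001110) = 0b00101000; 0b00101000 ⊕ 0b01101110 = 0b01000110.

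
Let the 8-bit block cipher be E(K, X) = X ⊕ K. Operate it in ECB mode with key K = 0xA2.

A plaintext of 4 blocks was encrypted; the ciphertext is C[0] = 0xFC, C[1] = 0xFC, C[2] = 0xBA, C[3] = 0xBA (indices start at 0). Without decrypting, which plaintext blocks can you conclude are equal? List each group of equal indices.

ECB encrypts each block independently with the same key, so equal ciphertext blocks imply equal plaintext blocks.
C[0] = C[1] = 0xFC, so P[0] = P[1].
C[2] = C[3] = 0xBA, so P[2] = P[3].

P[0] = P[1]; P[2] = P[3]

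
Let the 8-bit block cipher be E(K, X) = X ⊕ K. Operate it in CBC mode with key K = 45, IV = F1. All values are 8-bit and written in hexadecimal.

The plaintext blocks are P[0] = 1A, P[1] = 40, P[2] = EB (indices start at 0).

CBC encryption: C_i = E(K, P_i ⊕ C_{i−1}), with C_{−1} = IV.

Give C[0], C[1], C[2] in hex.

C[0]: P[0] ⊕ F1 = EB; E(K, EB) = AE.
C[1]: P[1] ⊕ AE = EE; E(K, EE) = AB.
C[2]: P[2] ⊕ AB = 40; E(K, 40) = 05.

C[0] = AE, C[1] = AB, C[2] = 05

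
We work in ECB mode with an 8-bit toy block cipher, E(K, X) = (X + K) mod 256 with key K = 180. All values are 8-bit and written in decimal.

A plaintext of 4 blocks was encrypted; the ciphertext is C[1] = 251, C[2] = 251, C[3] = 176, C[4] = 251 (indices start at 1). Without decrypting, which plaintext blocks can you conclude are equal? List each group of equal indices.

P[1] = P[2] = P[4]

ECB encrypts each block independently with the same key, so equal ciphertext blocks imply equal plaintext blocks.
C[1] = C[2] = C[4] = 251, so P[1] = P[2] = P[4].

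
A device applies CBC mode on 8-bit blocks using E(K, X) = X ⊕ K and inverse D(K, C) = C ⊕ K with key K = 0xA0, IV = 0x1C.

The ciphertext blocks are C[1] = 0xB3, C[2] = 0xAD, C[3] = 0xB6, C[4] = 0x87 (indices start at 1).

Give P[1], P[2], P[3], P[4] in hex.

CBC decryption: P_i = D(K, C_i) ⊕ C_{i−1}, with C_{0} = IV.
P[1]: D(K, 0xB3) = 0x13; 0x13 ⊕ 0x1C = 0x0F.
P[2]: D(K, 0xAD) = 0x0D; 0x0D ⊕ 0xB3 = 0xBE.
P[3]: D(K, 0xB6) = 0x16; 0x16 ⊕ 0xAD = 0xBB.
P[4]: D(K, 0x87) = 0x27; 0x27 ⊕ 0xB6 = 0x91.

P[1] = 0x0F, P[2] = 0xBE, P[3] = 0xBB, P[4] = 0x91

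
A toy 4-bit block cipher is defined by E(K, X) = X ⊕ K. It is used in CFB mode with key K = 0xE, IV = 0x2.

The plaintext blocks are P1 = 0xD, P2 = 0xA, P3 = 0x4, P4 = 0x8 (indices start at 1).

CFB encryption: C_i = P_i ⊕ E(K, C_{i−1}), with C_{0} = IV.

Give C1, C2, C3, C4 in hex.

C1: E(K, 0x2) = 0xC; 0xD ⊕ 0xC = 0x1.
C2: E(K, 0x1) = 0xF; 0xA ⊕ 0xF = 0x5.
C3: E(K, 0x5) = 0xB; 0x4 ⊕ 0xB = 0xF.
C4: E(K, 0xF) = 0x1; 0x8 ⊕ 0x1 = 0x9.

C1 = 0x1, C2 = 0x5, C3 = 0xF, C4 = 0x9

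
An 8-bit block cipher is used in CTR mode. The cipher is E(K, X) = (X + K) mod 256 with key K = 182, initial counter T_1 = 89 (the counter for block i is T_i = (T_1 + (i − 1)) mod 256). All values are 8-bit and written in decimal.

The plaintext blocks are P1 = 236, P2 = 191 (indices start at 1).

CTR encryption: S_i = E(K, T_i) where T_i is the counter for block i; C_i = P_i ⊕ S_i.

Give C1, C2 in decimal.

C1: T = 89, S = E(K, T) = 15; 236 ⊕ 15 = 227.
C2: T = 90, S = E(K, T) = 16; 191 ⊕ 16 = 175.

C1 = 227, C2 = 175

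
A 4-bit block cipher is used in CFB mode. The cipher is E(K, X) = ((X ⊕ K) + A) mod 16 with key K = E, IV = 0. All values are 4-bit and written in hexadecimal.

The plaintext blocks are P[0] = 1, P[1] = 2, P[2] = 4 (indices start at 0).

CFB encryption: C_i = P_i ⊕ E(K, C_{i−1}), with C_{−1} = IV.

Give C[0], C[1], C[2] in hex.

C[0] = 9, C[1] = 3, C[2] = 3

C[0]: E(K, 0) = 8; 1 ⊕ 8 = 9.
C[1]: E(K, 9) = 1; 2 ⊕ 1 = 3.
C[2]: E(K, 3) = 7; 4 ⊕ 7 = 3.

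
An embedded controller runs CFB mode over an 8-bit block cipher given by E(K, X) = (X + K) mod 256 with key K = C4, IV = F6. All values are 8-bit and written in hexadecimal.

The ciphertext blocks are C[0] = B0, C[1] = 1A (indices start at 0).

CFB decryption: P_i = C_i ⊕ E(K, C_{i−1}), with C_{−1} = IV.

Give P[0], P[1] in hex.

P[0]: E(K, F6) = BA; B0 ⊕ BA = 0A.
P[1]: E(K, B0) = 74; 1A ⊕ 74 = 6E.

P[0] = 0A, P[1] = 6E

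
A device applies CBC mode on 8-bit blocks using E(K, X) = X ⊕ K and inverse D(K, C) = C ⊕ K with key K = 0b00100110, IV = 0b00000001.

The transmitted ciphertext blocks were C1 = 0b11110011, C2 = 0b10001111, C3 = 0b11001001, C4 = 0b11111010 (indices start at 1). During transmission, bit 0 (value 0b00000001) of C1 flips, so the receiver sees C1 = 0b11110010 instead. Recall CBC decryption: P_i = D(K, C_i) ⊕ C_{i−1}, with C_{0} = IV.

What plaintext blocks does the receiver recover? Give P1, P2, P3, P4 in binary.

Only C1 changed, to 0b11110010. In CBC, a change in C_i garbles P_i and flips the same bit in P_{i+1}. Decrypting the received ciphertext:
P1: D(K, 0b11110010) = 0b11010100; 0b11010100 ⊕ 0b00000001 = 0b11010101.
P2: D(K, 0b10001111) = 0b10101001; 0b10101001 ⊕ 0b11110010 = 0b01011011.
P3: D(K, 0b11001001) = 0b11101111; 0b11101111 ⊕ 0b10001111 = 0b01100000.
P4: D(K, 0b11111010) = 0b11011100; 0b11011100 ⊕ 0b11001001 = 0b00010101.
Blocks that differ from the original plaintext: P1, P2.

P1 = 0b11010101, P2 = 0b01011011, P3 = 0b01100000, P4 = 0b00010101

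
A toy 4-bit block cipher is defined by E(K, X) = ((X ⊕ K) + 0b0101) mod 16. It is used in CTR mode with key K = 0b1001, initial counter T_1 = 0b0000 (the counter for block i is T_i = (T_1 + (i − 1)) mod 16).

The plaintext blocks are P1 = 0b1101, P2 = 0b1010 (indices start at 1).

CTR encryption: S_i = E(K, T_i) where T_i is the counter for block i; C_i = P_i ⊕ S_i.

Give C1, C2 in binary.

C1: T = 0b0000, S = E(K, T) = 0b1110; 0b1101 ⊕ 0b1110 = 0b0011.
C2: T = 0b0001, S = E(K, T) = 0b1101; 0b1010 ⊕ 0b1101 = 0b0111.

C1 = 0b0011, C2 = 0b0111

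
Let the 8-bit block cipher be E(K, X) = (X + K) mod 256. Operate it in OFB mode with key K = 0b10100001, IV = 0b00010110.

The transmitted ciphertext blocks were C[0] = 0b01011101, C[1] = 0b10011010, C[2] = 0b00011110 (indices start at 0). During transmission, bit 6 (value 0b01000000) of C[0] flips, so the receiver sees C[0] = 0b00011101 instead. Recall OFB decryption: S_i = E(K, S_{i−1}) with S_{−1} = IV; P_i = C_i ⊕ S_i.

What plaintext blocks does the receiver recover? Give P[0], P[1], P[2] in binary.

P[0] = 0b10101010, P[1] = 0b11000010, P[2] = 0b11100111

Only C[0] changed, to 0b00011101. In OFB, a change in C_i flips the same bit in P_i only; the keystream is unaffected. Decrypting the received ciphertext:
P[0]: S = E(K, 0b00010110) = 0b10110111; 0b00011101 ⊕ 0b10110111 = 0b10101010.
P[1]: S = E(K, 0b10110111) = 0b01011000; 0b10011010 ⊕ 0b01011000 = 0b11000010.
P[2]: S = E(K, 0b01011000) = 0b11111001; 0b00011110 ⊕ 0b11111001 = 0b11100111.
Blocks that differ from the original plaintext: P[0].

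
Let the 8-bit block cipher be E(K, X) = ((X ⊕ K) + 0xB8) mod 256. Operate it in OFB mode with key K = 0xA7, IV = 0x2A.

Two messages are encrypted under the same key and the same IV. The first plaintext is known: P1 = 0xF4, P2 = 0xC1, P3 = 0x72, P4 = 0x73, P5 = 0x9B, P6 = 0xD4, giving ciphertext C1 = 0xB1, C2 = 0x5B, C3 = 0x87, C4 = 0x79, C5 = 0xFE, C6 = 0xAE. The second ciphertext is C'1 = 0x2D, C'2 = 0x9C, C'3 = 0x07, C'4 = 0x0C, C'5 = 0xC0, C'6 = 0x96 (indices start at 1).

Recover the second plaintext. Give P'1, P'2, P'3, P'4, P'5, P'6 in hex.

P'1 = 0x68, P'2 = 0x06, P'3 = 0xF2, P'4 = 0x06, P'5 = 0xA5, P'6 = 0xEC

In OFB with a reused IV, both messages share the same keystream S_i, so C_i ⊕ C'_i = P_i ⊕ P'_i and thus P'_i = P_i ⊕ C_i ⊕ C'_i.
P'1: 0xF4 ⊕ 0xB1 ⊕ 0x2D = 0x68.
P'2: 0xC1 ⊕ 0x5B ⊕ 0x9C = 0x06.
P'3: 0x72 ⊕ 0x87 ⊕ 0x07 = 0xF2.
P'4: 0x73 ⊕ 0x79 ⊕ 0x0C = 0x06.
P'5: 0x9B ⊕ 0xFE ⊕ 0xC0 = 0xA5.
P'6: 0xD4 ⊕ 0xAE ⊕ 0x96 = 0xEC.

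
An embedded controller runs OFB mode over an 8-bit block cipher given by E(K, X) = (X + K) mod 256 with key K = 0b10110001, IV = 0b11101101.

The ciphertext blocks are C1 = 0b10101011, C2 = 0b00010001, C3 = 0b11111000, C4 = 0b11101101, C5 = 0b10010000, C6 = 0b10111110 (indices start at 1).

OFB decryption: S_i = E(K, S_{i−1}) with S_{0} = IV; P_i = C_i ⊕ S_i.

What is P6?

P6 = 0b10101101

P1: S = E(K, 0b11101101) = 0b10011110; 0b10101011 ⊕ 0b10011110 = 0b00110101.
P2: S = E(K, 0b10011110) = 0b01001111; 0b00010001 ⊕ 0b01001111 = 0b01011110.
P3: S = E(K, 0b01001111) = 0b00000000; 0b11111000 ⊕ 0b00000000 = 0b11111000.
P4: S = E(K, 0b00000000) = 0b10110001; 0b11101101 ⊕ 0b10110001 = 0b01011100.
P5: S = E(K, 0b10110001) = 0b01100010; 0b10010000 ⊕ 0b01100010 = 0b11110010.
P6: S = E(K, 0b01100010) = 0b00010011; 0b10111110 ⊕ 0b00010011 = 0b10101101.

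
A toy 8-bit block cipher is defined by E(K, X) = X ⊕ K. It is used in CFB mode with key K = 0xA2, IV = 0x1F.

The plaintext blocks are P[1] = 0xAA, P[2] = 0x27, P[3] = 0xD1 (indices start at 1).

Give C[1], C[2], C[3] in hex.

CFB encryption: C_i = P_i ⊕ E(K, C_{i−1}), with C_{0} = IV.
C[1]: E(K, 0x1F) = 0xBD; 0xAA ⊕ 0xBD = 0x17.
C[2]: E(K, 0x17) = 0xB5; 0x27 ⊕ 0xB5 = 0x92.
C[3]: E(K, 0x92) = 0x30; 0xD1 ⊕ 0x30 = 0xE1.

C[1] = 0x17, C[2] = 0x92, C[3] = 0xE1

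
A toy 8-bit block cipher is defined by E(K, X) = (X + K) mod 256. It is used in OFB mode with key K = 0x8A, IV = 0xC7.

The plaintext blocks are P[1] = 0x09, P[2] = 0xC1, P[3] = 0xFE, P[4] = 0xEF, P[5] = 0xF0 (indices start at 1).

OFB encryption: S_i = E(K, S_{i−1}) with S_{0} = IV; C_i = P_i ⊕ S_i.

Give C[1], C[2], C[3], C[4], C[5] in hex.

C[1] = 0x58, C[2] = 0x1A, C[3] = 0x9B, C[4] = 0x00, C[5] = 0x89

C[1]: S = E(K, 0xC7) = 0x51; 0x09 ⊕ 0x51 = 0x58.
C[2]: S = E(K, 0x51) = 0xDB; 0xC1 ⊕ 0xDB = 0x1A.
C[3]: S = E(K, 0xDB) = 0x65; 0xFE ⊕ 0x65 = 0x9B.
C[4]: S = E(K, 0x65) = 0xEF; 0xEF ⊕ 0xEF = 0x00.
C[5]: S = E(K, 0xEF) = 0x79; 0xF0 ⊕ 0x79 = 0x89.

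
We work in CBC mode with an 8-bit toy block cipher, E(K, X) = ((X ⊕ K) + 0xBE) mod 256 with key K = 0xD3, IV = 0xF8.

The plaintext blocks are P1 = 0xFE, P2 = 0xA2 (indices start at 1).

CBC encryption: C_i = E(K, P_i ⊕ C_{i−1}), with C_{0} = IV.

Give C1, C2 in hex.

C1 = 0x93, C2 = 0xA0

C1: P1 ⊕ 0xF8 = 0x06; E(K, 0x06) = 0x93.
C2: P2 ⊕ 0x93 = 0x31; E(K, 0x31) = 0xA0.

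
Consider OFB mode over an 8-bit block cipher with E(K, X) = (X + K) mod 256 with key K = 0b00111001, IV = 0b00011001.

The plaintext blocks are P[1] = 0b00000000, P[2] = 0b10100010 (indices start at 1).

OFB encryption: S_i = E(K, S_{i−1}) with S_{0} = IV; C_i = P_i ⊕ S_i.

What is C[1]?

C[1]: S = E(K, 0b00011001) = 0b01010010; 0b00000000 ⊕ 0b01010010 = 0b01010010.

C[1] = 0b01010010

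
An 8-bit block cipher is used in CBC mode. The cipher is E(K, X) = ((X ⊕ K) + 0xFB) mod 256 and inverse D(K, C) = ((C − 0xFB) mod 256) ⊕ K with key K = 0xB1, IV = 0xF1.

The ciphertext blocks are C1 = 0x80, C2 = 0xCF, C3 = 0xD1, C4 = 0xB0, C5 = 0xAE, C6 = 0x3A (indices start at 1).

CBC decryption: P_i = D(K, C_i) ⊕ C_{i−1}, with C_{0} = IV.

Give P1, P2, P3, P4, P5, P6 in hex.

P1: D(K, 0x80) = 0x34; 0x34 ⊕ 0xF1 = 0xC5.
P2: D(K, 0xCF) = 0x65; 0x65 ⊕ 0x80 = 0xE5.
P3: D(K, 0xD1) = 0x67; 0x67 ⊕ 0xCF = 0xA8.
P4: D(K, 0xB0) = 0x04; 0x04 ⊕ 0xD1 = 0xD5.
P5: D(K, 0xAE) = 0x02; 0x02 ⊕ 0xB0 = 0xB2.
P6: D(K, 0x3A) = 0x8E; 0x8E ⊕ 0xAE = 0x20.

P1 = 0xC5, P2 = 0xE5, P3 = 0xA8, P4 = 0xD5, P5 = 0xB2, P6 = 0x20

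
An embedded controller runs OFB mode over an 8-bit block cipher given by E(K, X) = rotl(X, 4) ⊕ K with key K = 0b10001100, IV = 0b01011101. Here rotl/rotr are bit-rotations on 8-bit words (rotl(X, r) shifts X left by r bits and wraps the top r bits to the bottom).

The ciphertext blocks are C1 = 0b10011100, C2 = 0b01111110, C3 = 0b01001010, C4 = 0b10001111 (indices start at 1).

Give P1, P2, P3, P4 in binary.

OFB decryption: S_i = E(K, S_{i−1}) with S_{0} = IV; P_i = C_i ⊕ S_i.
P1: S = E(K, 0b01011101) = 0b01011001; 0b10011100 ⊕ 0b01011001 = 0b11000101.
P2: S = E(K, 0b01011001) = 0b00011001; 0b01111110 ⊕ 0b00011001 = 0b01100111.
P3: S = E(K, 0b00011001) = 0b00011101; 0b01001010 ⊕ 0b00011101 = 0b01010111.
P4: S = E(K, 0b00011101) = 0b01011101; 0b10001111 ⊕ 0b01011101 = 0b11010010.

P1 = 0b11000101, P2 = 0b01100111, P3 = 0b01010111, P4 = 0b11010010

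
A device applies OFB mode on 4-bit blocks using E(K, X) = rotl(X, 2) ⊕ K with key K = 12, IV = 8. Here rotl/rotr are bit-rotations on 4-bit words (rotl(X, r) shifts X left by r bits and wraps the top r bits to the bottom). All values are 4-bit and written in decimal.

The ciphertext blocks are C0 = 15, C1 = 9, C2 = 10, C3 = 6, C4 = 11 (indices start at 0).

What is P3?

P3 = 14

OFB decryption: S_i = E(K, S_{i−1}) with S_{−1} = IV; P_i = C_i ⊕ S_i.
P0: S = E(K, 8) = 14; 15 ⊕ 14 = 1.
P1: S = E(K, 14) = 7; 9 ⊕ 7 = 14.
P2: S = E(K, 7) = 1; 10 ⊕ 1 = 11.
P3: S = E(K, 1) = 8; 6 ⊕ 8 = 14.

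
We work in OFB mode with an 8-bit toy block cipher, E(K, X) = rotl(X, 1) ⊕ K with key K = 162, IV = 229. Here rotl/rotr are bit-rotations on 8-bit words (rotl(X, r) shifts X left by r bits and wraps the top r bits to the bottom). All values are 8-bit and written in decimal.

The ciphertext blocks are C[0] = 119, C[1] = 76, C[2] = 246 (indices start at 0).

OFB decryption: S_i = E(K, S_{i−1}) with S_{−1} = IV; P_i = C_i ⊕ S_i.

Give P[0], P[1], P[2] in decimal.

P[0] = 30, P[1] = 60, P[2] = 180

P[0]: S = E(K, 229) = 105; 119 ⊕ 105 = 30.
P[1]: S = E(K, 105) = 112; 76 ⊕ 112 = 60.
P[2]: S = E(K, 112) = 66; 246 ⊕ 66 = 180.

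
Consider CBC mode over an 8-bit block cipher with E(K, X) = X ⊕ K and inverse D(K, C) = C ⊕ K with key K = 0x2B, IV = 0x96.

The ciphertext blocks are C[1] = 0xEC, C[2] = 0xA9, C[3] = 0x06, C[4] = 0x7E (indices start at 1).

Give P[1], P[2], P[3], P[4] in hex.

P[1] = 0x51, P[2] = 0x6E, P[3] = 0x84, P[4] = 0x53

CBC decryption: P_i = D(K, C_i) ⊕ C_{i−1}, with C_{0} = IV.
P[1]: D(K, 0xEC) = 0xC7; 0xC7 ⊕ 0x96 = 0x51.
P[2]: D(K, 0xA9) = 0x82; 0x82 ⊕ 0xEC = 0x6E.
P[3]: D(K, 0x06) = 0x2D; 0x2D ⊕ 0xA9 = 0x84.
P[4]: D(K, 0x7E) = 0x55; 0x55 ⊕ 0x06 = 0x53.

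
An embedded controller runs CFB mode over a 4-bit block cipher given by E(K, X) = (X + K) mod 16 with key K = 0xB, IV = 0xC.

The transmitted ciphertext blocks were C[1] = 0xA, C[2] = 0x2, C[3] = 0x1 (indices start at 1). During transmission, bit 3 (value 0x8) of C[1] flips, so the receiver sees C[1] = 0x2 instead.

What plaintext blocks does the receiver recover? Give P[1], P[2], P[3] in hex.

P[1] = 0x5, P[2] = 0xF, P[3] = 0xC

CFB decryption: P_i = C_i ⊕ E(K, C_{i−1}), with C_{0} = IV.
Only C[1] changed, to 0x2. In CFB, a change in C_i flips the same bit in P_i and garbles P_{i+1}. Decrypting the received ciphertext:
P[1]: E(K, 0xC) = 0x7; 0x2 ⊕ 0x7 = 0x5.
P[2]: E(K, 0x2) = 0xD; 0x2 ⊕ 0xD = 0xF.
P[3]: E(K, 0x2) = 0xD; 0x1 ⊕ 0xD = 0xC.
Blocks that differ from the original plaintext: P[1], P[2].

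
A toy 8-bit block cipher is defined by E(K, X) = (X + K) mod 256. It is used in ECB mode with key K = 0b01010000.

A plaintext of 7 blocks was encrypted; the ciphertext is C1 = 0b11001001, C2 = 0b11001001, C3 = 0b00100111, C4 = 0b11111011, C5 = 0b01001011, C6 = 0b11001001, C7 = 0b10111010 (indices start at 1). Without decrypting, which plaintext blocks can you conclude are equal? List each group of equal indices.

ECB encrypts each block independently with the same key, so equal ciphertext blocks imply equal plaintext blocks.
C1 = C2 = C6 = 0b11001001, so P1 = P2 = P6.

P1 = P2 = P6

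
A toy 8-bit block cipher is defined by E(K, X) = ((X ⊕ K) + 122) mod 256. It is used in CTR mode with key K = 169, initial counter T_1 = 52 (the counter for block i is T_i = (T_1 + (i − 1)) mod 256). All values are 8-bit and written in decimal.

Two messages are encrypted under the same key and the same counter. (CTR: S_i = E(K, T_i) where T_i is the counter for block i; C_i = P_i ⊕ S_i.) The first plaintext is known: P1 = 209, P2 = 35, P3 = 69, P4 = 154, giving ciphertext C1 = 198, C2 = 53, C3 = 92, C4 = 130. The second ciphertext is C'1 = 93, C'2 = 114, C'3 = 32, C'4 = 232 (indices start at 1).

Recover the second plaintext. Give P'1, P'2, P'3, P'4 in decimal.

In CTR with a reused counter, both messages share the same keystream S_i, so C_i ⊕ C'_i = P_i ⊕ P'_i and thus P'_i = P_i ⊕ C_i ⊕ C'_i.
P'1: 209 ⊕ 198 ⊕ 93 = 74.
P'2: 35 ⊕ 53 ⊕ 114 = 100.
P'3: 69 ⊕ 92 ⊕ 32 = 57.
P'4: 154 ⊕ 130 ⊕ 232 = 240.

P'1 = 74, P'2 = 100, P'3 = 57, P'4 = 240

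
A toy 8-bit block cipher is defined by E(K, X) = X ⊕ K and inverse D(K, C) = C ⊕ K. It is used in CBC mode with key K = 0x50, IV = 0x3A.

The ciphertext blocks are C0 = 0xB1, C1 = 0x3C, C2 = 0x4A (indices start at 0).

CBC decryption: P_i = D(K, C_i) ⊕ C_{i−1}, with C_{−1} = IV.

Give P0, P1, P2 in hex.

P0 = 0xDB, P1 = 0xDD, P2 = 0x26

P0: D(K, 0xB1) = 0xE1; 0xE1 ⊕ 0x3A = 0xDB.
P1: D(K, 0x3C) = 0x6C; 0x6C ⊕ 0xB1 = 0xDD.
P2: D(K, 0x4A) = 0x1A; 0x1A ⊕ 0x3C = 0x26.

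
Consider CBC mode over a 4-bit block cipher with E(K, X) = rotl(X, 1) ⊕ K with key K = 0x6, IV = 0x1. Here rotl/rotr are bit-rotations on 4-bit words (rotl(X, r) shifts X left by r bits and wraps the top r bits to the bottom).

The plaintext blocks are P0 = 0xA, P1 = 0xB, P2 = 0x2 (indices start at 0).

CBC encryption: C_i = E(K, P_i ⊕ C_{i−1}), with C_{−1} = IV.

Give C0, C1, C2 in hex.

C0 = 0x1, C1 = 0x3, C2 = 0x4

C0: P0 ⊕ 0x1 = 0xB; E(K, 0xB) = 0x1.
C1: P1 ⊕ 0x1 = 0xA; E(K, 0xA) = 0x3.
C2: P2 ⊕ 0x3 = 0x1; E(K, 0x1) = 0x4.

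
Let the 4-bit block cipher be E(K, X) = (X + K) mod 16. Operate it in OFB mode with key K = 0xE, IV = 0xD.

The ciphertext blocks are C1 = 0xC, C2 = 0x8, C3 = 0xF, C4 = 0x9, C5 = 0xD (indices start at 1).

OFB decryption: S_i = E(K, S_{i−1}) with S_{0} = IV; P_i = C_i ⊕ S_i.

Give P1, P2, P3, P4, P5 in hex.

P1: S = E(K, 0xD) = 0xB; 0xC ⊕ 0xB = 0x7.
P2: S = E(K, 0xB) = 0x9; 0x8 ⊕ 0x9 = 0x1.
P3: S = E(K, 0x9) = 0x7; 0xF ⊕ 0x7 = 0x8.
P4: S = E(K, 0x7) = 0x5; 0x9 ⊕ 0x5 = 0xC.
P5: S = E(K, 0x5) = 0x3; 0xD ⊕ 0x3 = 0xE.

P1 = 0x7, P2 = 0x1, P3 = 0x8, P4 = 0xC, P5 = 0xE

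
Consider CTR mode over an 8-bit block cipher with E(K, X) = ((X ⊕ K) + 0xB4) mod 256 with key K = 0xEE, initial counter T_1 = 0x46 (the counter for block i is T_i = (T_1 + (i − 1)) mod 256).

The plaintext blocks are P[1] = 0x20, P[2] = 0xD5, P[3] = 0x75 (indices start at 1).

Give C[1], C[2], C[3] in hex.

C[1] = 0x7C, C[2] = 0x88, C[3] = 0x2F

CTR encryption: S_i = E(K, T_i) where T_i is the counter for block i; C_i = P_i ⊕ S_i.
C[1]: T = 0x46, S = E(K, T) = 0x5C; 0x20 ⊕ 0x5C = 0x7C.
C[2]: T = 0x47, S = E(K, T) = 0x5D; 0xD5 ⊕ 0x5D = 0x88.
C[3]: T = 0x48, S = E(K, T) = 0x5A; 0x75 ⊕ 0x5A = 0x2F.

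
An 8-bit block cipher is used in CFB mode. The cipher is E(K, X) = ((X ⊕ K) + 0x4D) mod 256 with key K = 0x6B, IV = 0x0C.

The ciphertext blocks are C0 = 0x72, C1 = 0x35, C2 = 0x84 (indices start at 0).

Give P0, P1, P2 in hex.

CFB decryption: P_i = C_i ⊕ E(K, C_{i−1}), with C_{−1} = IV.
P0: E(K, 0x0C) = 0xB4; 0x72 ⊕ 0xB4 = 0xC6.
P1: E(K, 0x72) = 0x66; 0x35 ⊕ 0x66 = 0x53.
P2: E(K, 0x35) = 0xAB; 0x84 ⊕ 0xAB = 0x2F.

P0 = 0xC6, P1 = 0x53, P2 = 0x2F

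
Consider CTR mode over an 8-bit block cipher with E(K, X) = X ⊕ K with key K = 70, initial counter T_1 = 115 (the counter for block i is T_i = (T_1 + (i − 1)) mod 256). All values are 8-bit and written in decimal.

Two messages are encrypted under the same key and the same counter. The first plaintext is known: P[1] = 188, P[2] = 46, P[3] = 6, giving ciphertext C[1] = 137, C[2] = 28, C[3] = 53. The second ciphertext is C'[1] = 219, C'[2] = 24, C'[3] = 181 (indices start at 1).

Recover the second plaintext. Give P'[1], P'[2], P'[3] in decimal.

P'[1] = 238, P'[2] = 42, P'[3] = 134

In CTR with a reused counter, both messages share the same keystream S_i, so C_i ⊕ C'_i = P_i ⊕ P'_i and thus P'_i = P_i ⊕ C_i ⊕ C'_i.
P'[1]: 188 ⊕ 137 ⊕ 219 = 238.
P'[2]: 46 ⊕ 28 ⊕ 24 = 42.
P'[3]: 6 ⊕ 53 ⊕ 181 = 134.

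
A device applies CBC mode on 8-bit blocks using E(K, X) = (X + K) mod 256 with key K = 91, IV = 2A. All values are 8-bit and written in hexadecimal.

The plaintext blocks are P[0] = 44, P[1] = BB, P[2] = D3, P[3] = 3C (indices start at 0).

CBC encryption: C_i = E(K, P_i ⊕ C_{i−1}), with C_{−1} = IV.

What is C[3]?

C[3] = 3C

C[0]: P[0] ⊕ 2A = 6E; E(K, 6E) = FF.
C[1]: P[1] ⊕ FF = 44; E(K, 44) = D5.
C[2]: P[2] ⊕ D5 = 06; E(K, 06) = 97.
C[3]: P[3] ⊕ 97 = AB; E(K, AB) = 3C.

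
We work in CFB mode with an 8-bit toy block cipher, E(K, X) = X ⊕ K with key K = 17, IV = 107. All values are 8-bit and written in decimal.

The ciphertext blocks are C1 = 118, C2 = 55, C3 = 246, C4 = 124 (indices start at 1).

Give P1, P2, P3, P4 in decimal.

CFB decryption: P_i = C_i ⊕ E(K, C_{i−1}), with C_{0} = IV.
P1: E(K, 107) = 122; 118 ⊕ 122 = 12.
P2: E(K, 118) = 103; 55 ⊕ 103 = 80.
P3: E(K, 55) = 38; 246 ⊕ 38 = 208.
P4: E(K, 246) = 231; 124 ⊕ 231 = 155.

P1 = 12, P2 = 80, P3 = 208, P4 = 155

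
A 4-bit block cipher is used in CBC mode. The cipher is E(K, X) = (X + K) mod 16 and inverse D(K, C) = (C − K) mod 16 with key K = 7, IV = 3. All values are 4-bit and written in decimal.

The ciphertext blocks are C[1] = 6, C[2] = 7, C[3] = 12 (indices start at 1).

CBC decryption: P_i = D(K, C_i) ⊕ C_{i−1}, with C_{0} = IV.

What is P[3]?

P[3]: D(K, 12) = 5; 5 ⊕ 7 = 2.

P[3] = 2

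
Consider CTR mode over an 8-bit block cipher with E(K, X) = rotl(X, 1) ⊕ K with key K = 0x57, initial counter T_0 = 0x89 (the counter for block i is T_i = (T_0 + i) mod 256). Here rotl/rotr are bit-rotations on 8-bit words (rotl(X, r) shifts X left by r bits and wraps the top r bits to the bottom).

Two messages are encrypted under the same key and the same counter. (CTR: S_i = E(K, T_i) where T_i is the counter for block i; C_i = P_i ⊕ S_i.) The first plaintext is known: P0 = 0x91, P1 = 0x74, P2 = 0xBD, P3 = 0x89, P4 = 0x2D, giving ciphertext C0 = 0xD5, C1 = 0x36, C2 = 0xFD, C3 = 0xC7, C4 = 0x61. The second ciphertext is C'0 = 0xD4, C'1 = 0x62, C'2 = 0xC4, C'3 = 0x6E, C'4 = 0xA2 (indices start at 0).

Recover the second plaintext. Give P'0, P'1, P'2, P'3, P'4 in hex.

P'0 = 0x90, P'1 = 0x20, P'2 = 0x84, P'3 = 0x20, P'4 = 0xEE

In CTR with a reused counter, both messages share the same keystream S_i, so C_i ⊕ C'_i = P_i ⊕ P'_i and thus P'_i = P_i ⊕ C_i ⊕ C'_i.
P'0: 0x91 ⊕ 0xD5 ⊕ 0xD4 = 0x90.
P'1: 0x74 ⊕ 0x36 ⊕ 0x62 = 0x20.
P'2: 0xBD ⊕ 0xFD ⊕ 0xC4 = 0x84.
P'3: 0x89 ⊕ 0xC7 ⊕ 0x6E = 0x20.
P'4: 0x2D ⊕ 0x61 ⊕ 0xA2 = 0xEE.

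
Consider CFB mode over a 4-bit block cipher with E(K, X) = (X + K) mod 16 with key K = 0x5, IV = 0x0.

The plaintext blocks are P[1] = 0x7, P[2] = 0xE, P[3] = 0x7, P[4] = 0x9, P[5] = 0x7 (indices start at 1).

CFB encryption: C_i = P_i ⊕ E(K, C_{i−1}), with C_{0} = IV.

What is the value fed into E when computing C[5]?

C[1]: E(K, 0x0) = 0x5; 0x7 ⊕ 0x5 = 0x2.
C[2]: E(K, 0x2) = 0x7; 0xE ⊕ 0x7 = 0x9.
C[3]: E(K, 0x9) = 0xE; 0x7 ⊕ 0xE = 0x9.
C[4]: E(K, 0x9) = 0xE; 0x9 ⊕ 0xE = 0x7.
C[5]: E(K, 0x7) = 0xC; 0x7 ⊕ 0xC = 0xB.
So the input to E for block [5] is 0x7.

0x7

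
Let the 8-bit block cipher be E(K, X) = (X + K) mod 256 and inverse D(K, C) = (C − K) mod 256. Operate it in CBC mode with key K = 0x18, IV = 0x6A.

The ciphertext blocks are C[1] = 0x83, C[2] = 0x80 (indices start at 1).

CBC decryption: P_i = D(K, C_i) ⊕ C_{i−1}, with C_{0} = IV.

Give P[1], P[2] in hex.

P[1]: D(K, 0x83) = 0x6B; 0x6B ⊕ 0x6A = 0x01.
P[2]: D(K, 0x80) = 0x68; 0x68 ⊕ 0x83 = 0xEB.

P[1] = 0x01, P[2] = 0xEB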